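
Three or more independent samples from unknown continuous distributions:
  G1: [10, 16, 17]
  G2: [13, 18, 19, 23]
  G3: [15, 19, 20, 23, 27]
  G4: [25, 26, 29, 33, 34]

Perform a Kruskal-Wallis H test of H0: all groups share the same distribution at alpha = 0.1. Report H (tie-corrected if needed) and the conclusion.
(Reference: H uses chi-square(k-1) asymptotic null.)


Step 1: Combine all N = 17 observations and assign midranks.
sorted (value, group, rank): (10,G1,1), (13,G2,2), (15,G3,3), (16,G1,4), (17,G1,5), (18,G2,6), (19,G2,7.5), (19,G3,7.5), (20,G3,9), (23,G2,10.5), (23,G3,10.5), (25,G4,12), (26,G4,13), (27,G3,14), (29,G4,15), (33,G4,16), (34,G4,17)
Step 2: Sum ranks within each group.
R_1 = 10 (n_1 = 3)
R_2 = 26 (n_2 = 4)
R_3 = 44 (n_3 = 5)
R_4 = 73 (n_4 = 5)
Step 3: H = 12/(N(N+1)) * sum(R_i^2/n_i) - 3(N+1)
     = 12/(17*18) * (10^2/3 + 26^2/4 + 44^2/5 + 73^2/5) - 3*18
     = 0.039216 * 1655.33 - 54
     = 10.915033.
Step 4: Ties present; correction factor C = 1 - 12/(17^3 - 17) = 0.997549. Corrected H = 10.915033 / 0.997549 = 10.941851.
Step 5: Under H0, H ~ chi^2(3); p-value = 0.012045.
Step 6: alpha = 0.1. reject H0.

H = 10.9419, df = 3, p = 0.012045, reject H0.


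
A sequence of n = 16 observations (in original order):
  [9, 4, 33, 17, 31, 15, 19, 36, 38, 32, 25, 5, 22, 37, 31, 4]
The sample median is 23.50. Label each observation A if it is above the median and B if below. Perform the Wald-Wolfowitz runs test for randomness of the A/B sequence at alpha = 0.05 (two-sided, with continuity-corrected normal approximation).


Step 1: Compute median = 23.50; label A = above, B = below.
Labels in order: BBABABBAAAABBAAB  (n_A = 8, n_B = 8)
Step 2: Count runs R = 9.
Step 3: Under H0 (random ordering), E[R] = 2*n_A*n_B/(n_A+n_B) + 1 = 2*8*8/16 + 1 = 9.0000.
        Var[R] = 2*n_A*n_B*(2*n_A*n_B - n_A - n_B) / ((n_A+n_B)^2 * (n_A+n_B-1)) = 14336/3840 = 3.7333.
        SD[R] = 1.9322.
Step 4: R = E[R], so z = 0 with no continuity correction.
Step 5: Two-sided p-value via normal approximation = 2*(1 - Phi(|z|)) = 1.000000.
Step 6: alpha = 0.05. fail to reject H0.

R = 9, z = 0.0000, p = 1.000000, fail to reject H0.


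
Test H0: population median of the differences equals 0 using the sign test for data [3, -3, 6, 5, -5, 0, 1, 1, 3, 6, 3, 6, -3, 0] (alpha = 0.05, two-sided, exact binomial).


Step 1: Discard zero differences. Original n = 14; n_eff = number of nonzero differences = 12.
Nonzero differences (with sign): +3, -3, +6, +5, -5, +1, +1, +3, +6, +3, +6, -3
Step 2: Count signs: positive = 9, negative = 3.
Step 3: Under H0: P(positive) = 0.5, so the number of positives S ~ Bin(12, 0.5).
Step 4: Two-sided exact p-value = sum of Bin(12,0.5) probabilities at or below the observed probability = 0.145996.
Step 5: alpha = 0.05. fail to reject H0.

n_eff = 12, pos = 9, neg = 3, p = 0.145996, fail to reject H0.


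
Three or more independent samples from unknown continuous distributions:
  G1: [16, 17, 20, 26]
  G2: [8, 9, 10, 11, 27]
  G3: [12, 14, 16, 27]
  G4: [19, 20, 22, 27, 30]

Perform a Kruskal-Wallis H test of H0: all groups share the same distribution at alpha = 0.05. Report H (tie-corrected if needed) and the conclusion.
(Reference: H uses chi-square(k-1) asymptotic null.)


Step 1: Combine all N = 18 observations and assign midranks.
sorted (value, group, rank): (8,G2,1), (9,G2,2), (10,G2,3), (11,G2,4), (12,G3,5), (14,G3,6), (16,G1,7.5), (16,G3,7.5), (17,G1,9), (19,G4,10), (20,G1,11.5), (20,G4,11.5), (22,G4,13), (26,G1,14), (27,G2,16), (27,G3,16), (27,G4,16), (30,G4,18)
Step 2: Sum ranks within each group.
R_1 = 42 (n_1 = 4)
R_2 = 26 (n_2 = 5)
R_3 = 34.5 (n_3 = 4)
R_4 = 68.5 (n_4 = 5)
Step 3: H = 12/(N(N+1)) * sum(R_i^2/n_i) - 3(N+1)
     = 12/(18*19) * (42^2/4 + 26^2/5 + 34.5^2/4 + 68.5^2/5) - 3*19
     = 0.035088 * 1812.21 - 57
     = 6.586404.
Step 4: Ties present; correction factor C = 1 - 36/(18^3 - 18) = 0.993808. Corrected H = 6.586404 / 0.993808 = 6.627440.
Step 5: Under H0, H ~ chi^2(3); p-value = 0.084770.
Step 6: alpha = 0.05. fail to reject H0.

H = 6.6274, df = 3, p = 0.084770, fail to reject H0.


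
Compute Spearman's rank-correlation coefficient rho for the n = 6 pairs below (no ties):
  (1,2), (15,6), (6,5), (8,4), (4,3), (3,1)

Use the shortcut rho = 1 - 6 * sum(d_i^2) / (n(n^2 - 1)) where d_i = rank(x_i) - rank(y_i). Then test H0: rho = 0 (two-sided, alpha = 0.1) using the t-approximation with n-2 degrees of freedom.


Step 1: Rank x and y separately (midranks; no ties here).
rank(x): 1->1, 15->6, 6->4, 8->5, 4->3, 3->2
rank(y): 2->2, 6->6, 5->5, 4->4, 3->3, 1->1
Step 2: d_i = R_x(i) - R_y(i); compute d_i^2.
  (1-2)^2=1, (6-6)^2=0, (4-5)^2=1, (5-4)^2=1, (3-3)^2=0, (2-1)^2=1
sum(d^2) = 4.
Step 3: rho = 1 - 6*4 / (6*(6^2 - 1)) = 1 - 24/210 = 0.885714.
Step 4: Under H0, t = rho * sqrt((n-2)/(1-rho^2)) = 3.8158 ~ t(4).
Step 5: Two-sided p-value from the t-distribution with 4 df = 0.018845.
Step 6: alpha = 0.1. reject H0.

rho = 0.8857, p = 0.018845, reject H0 at alpha = 0.1.


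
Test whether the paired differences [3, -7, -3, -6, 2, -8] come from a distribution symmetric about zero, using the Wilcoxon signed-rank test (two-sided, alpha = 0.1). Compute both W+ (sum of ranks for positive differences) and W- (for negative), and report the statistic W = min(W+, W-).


Step 1: Drop any zero differences (none here) and take |d_i|.
|d| = [3, 7, 3, 6, 2, 8]
Step 2: Midrank |d_i| (ties get averaged ranks).
ranks: |3|->2.5, |7|->5, |3|->2.5, |6|->4, |2|->1, |8|->6
Step 3: Attach original signs; sum ranks with positive sign and with negative sign.
W+ = 2.5 + 1 = 3.5
W- = 5 + 2.5 + 4 + 6 = 17.5
(Check: W+ + W- = 21 should equal n(n+1)/2 = 21.)
Step 4: Test statistic W = min(W+, W-) = 3.5.
Step 5: Ties in |d|, so use the tie-corrected normal approximation.
        E[W] = n(n+1)/4 = 6*7/4 = 10.5.
        Tie groups: |d|=3 (t=2); sum(t^3 - t) = 6.
        Var[W] = n(n+1)(2n+1)/24 - sum(t^3-t)/48 = 546/24 - 6/48 = 22.625.
        z = (W - E[W]) / sqrt(Var[W]) = (3.5 - 10.5) / 4.7566 = -1.4716.
        Two-sided p = 2*Phi(z) = 0.141116.
Step 6: alpha = 0.1. fail to reject H0.

W+ = 3.5, W- = 17.5, W = min = 3.5, p = 0.141116, fail to reject H0.


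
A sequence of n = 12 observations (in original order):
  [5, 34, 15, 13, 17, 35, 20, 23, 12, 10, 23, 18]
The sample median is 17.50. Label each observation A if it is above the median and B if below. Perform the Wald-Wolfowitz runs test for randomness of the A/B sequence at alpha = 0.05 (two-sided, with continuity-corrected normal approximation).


Step 1: Compute median = 17.50; label A = above, B = below.
Labels in order: BABBBAAABBAA  (n_A = 6, n_B = 6)
Step 2: Count runs R = 6.
Step 3: Under H0 (random ordering), E[R] = 2*n_A*n_B/(n_A+n_B) + 1 = 2*6*6/12 + 1 = 7.0000.
        Var[R] = 2*n_A*n_B*(2*n_A*n_B - n_A - n_B) / ((n_A+n_B)^2 * (n_A+n_B-1)) = 4320/1584 = 2.7273.
        SD[R] = 1.6514.
Step 4: Continuity-corrected z = (R + 0.5 - E[R]) / SD[R] = (6 + 0.5 - 7.0000) / 1.6514 = -0.3028.
Step 5: Two-sided p-value via normal approximation = 2*(1 - Phi(|z|)) = 0.762069.
Step 6: alpha = 0.05. fail to reject H0.

R = 6, z = -0.3028, p = 0.762069, fail to reject H0.


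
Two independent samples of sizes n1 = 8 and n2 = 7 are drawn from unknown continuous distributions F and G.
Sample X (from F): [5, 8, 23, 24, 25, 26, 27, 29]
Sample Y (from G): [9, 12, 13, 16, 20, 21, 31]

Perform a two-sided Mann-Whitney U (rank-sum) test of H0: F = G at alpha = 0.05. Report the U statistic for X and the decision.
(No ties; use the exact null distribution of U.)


Step 1: Combine and sort all 15 observations; assign midranks.
sorted (value, group): (5,X), (8,X), (9,Y), (12,Y), (13,Y), (16,Y), (20,Y), (21,Y), (23,X), (24,X), (25,X), (26,X), (27,X), (29,X), (31,Y)
ranks: 5->1, 8->2, 9->3, 12->4, 13->5, 16->6, 20->7, 21->8, 23->9, 24->10, 25->11, 26->12, 27->13, 29->14, 31->15
Step 2: Rank sum for X: R1 = 1 + 2 + 9 + 10 + 11 + 12 + 13 + 14 = 72.
Step 3: U_X = R1 - n1(n1+1)/2 = 72 - 8*9/2 = 72 - 36 = 36.
       U_Y = n1*n2 - U_X = 56 - 36 = 20.
Step 4: No ties, so the exact null distribution of U (based on enumerating the C(15,8) = 6435 equally likely rank assignments) gives the two-sided p-value.
Step 5: p-value = 0.396892; compare to alpha = 0.05. fail to reject H0.

U_X = 36, p = 0.396892, fail to reject H0 at alpha = 0.05.


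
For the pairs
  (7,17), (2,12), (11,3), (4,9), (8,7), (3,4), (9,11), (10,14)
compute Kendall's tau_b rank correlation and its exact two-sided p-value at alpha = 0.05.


Step 1: Enumerate the 28 unordered pairs (i,j) with i<j and classify each by sign(x_j-x_i) * sign(y_j-y_i).
  (1,2):dx=-5,dy=-5->C; (1,3):dx=+4,dy=-14->D; (1,4):dx=-3,dy=-8->C; (1,5):dx=+1,dy=-10->D
  (1,6):dx=-4,dy=-13->C; (1,7):dx=+2,dy=-6->D; (1,8):dx=+3,dy=-3->D; (2,3):dx=+9,dy=-9->D
  (2,4):dx=+2,dy=-3->D; (2,5):dx=+6,dy=-5->D; (2,6):dx=+1,dy=-8->D; (2,7):dx=+7,dy=-1->D
  (2,8):dx=+8,dy=+2->C; (3,4):dx=-7,dy=+6->D; (3,5):dx=-3,dy=+4->D; (3,6):dx=-8,dy=+1->D
  (3,7):dx=-2,dy=+8->D; (3,8):dx=-1,dy=+11->D; (4,5):dx=+4,dy=-2->D; (4,6):dx=-1,dy=-5->C
  (4,7):dx=+5,dy=+2->C; (4,8):dx=+6,dy=+5->C; (5,6):dx=-5,dy=-3->C; (5,7):dx=+1,dy=+4->C
  (5,8):dx=+2,dy=+7->C; (6,7):dx=+6,dy=+7->C; (6,8):dx=+7,dy=+10->C; (7,8):dx=+1,dy=+3->C
Step 2: C = 13, D = 15, total pairs = 28.
Step 3: tau = (C - D)/(n(n-1)/2) = (13 - 15)/28 = -0.071429.
Step 4: Exact two-sided p-value (enumerate n! = 40320 permutations of y under H0): p = 0.904861.
Step 5: alpha = 0.05. fail to reject H0.

tau_b = -0.0714 (C=13, D=15), p = 0.904861, fail to reject H0.


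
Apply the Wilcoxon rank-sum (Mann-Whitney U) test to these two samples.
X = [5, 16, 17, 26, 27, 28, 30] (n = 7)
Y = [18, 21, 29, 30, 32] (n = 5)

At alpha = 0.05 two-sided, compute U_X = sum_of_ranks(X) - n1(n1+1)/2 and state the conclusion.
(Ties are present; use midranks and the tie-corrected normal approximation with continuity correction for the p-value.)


Step 1: Combine and sort all 12 observations; assign midranks.
sorted (value, group): (5,X), (16,X), (17,X), (18,Y), (21,Y), (26,X), (27,X), (28,X), (29,Y), (30,X), (30,Y), (32,Y)
ranks: 5->1, 16->2, 17->3, 18->4, 21->5, 26->6, 27->7, 28->8, 29->9, 30->10.5, 30->10.5, 32->12
Step 2: Rank sum for X: R1 = 1 + 2 + 3 + 6 + 7 + 8 + 10.5 = 37.5.
Step 3: U_X = R1 - n1(n1+1)/2 = 37.5 - 7*8/2 = 37.5 - 28 = 9.5.
       U_Y = n1*n2 - U_X = 35 - 9.5 = 25.5.
Step 4: Ties are present, so use the tie-corrected normal approximation (with continuity correction) for the p-value.
Step 5: p-value = 0.222415; compare to alpha = 0.05. fail to reject H0.

U_X = 9.5, p = 0.222415, fail to reject H0 at alpha = 0.05.


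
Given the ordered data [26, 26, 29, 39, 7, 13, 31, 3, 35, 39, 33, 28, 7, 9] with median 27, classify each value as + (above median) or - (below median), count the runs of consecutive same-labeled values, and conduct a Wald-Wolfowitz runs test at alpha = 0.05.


Step 1: Compute median = 27; label A = above, B = below.
Labels in order: BBAABBABAAAABB  (n_A = 7, n_B = 7)
Step 2: Count runs R = 7.
Step 3: Under H0 (random ordering), E[R] = 2*n_A*n_B/(n_A+n_B) + 1 = 2*7*7/14 + 1 = 8.0000.
        Var[R] = 2*n_A*n_B*(2*n_A*n_B - n_A - n_B) / ((n_A+n_B)^2 * (n_A+n_B-1)) = 8232/2548 = 3.2308.
        SD[R] = 1.7974.
Step 4: Continuity-corrected z = (R + 0.5 - E[R]) / SD[R] = (7 + 0.5 - 8.0000) / 1.7974 = -0.2782.
Step 5: Two-sided p-value via normal approximation = 2*(1 - Phi(|z|)) = 0.780879.
Step 6: alpha = 0.05. fail to reject H0.

R = 7, z = -0.2782, p = 0.780879, fail to reject H0.


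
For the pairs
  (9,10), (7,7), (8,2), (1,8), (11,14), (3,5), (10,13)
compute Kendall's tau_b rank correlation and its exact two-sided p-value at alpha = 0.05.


Step 1: Enumerate the 21 unordered pairs (i,j) with i<j and classify each by sign(x_j-x_i) * sign(y_j-y_i).
  (1,2):dx=-2,dy=-3->C; (1,3):dx=-1,dy=-8->C; (1,4):dx=-8,dy=-2->C; (1,5):dx=+2,dy=+4->C
  (1,6):dx=-6,dy=-5->C; (1,7):dx=+1,dy=+3->C; (2,3):dx=+1,dy=-5->D; (2,4):dx=-6,dy=+1->D
  (2,5):dx=+4,dy=+7->C; (2,6):dx=-4,dy=-2->C; (2,7):dx=+3,dy=+6->C; (3,4):dx=-7,dy=+6->D
  (3,5):dx=+3,dy=+12->C; (3,6):dx=-5,dy=+3->D; (3,7):dx=+2,dy=+11->C; (4,5):dx=+10,dy=+6->C
  (4,6):dx=+2,dy=-3->D; (4,7):dx=+9,dy=+5->C; (5,6):dx=-8,dy=-9->C; (5,7):dx=-1,dy=-1->C
  (6,7):dx=+7,dy=+8->C
Step 2: C = 16, D = 5, total pairs = 21.
Step 3: tau = (C - D)/(n(n-1)/2) = (16 - 5)/21 = 0.523810.
Step 4: Exact two-sided p-value (enumerate n! = 5040 permutations of y under H0): p = 0.136111.
Step 5: alpha = 0.05. fail to reject H0.

tau_b = 0.5238 (C=16, D=5), p = 0.136111, fail to reject H0.


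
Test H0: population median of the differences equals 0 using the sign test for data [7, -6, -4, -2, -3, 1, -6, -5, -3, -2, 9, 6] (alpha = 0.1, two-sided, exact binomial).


Step 1: Discard zero differences. Original n = 12; n_eff = number of nonzero differences = 12.
Nonzero differences (with sign): +7, -6, -4, -2, -3, +1, -6, -5, -3, -2, +9, +6
Step 2: Count signs: positive = 4, negative = 8.
Step 3: Under H0: P(positive) = 0.5, so the number of positives S ~ Bin(12, 0.5).
Step 4: Two-sided exact p-value = sum of Bin(12,0.5) probabilities at or below the observed probability = 0.387695.
Step 5: alpha = 0.1. fail to reject H0.

n_eff = 12, pos = 4, neg = 8, p = 0.387695, fail to reject H0.


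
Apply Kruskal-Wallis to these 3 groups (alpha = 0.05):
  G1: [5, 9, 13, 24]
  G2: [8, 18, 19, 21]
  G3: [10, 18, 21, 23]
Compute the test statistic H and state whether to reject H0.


Step 1: Combine all N = 12 observations and assign midranks.
sorted (value, group, rank): (5,G1,1), (8,G2,2), (9,G1,3), (10,G3,4), (13,G1,5), (18,G2,6.5), (18,G3,6.5), (19,G2,8), (21,G2,9.5), (21,G3,9.5), (23,G3,11), (24,G1,12)
Step 2: Sum ranks within each group.
R_1 = 21 (n_1 = 4)
R_2 = 26 (n_2 = 4)
R_3 = 31 (n_3 = 4)
Step 3: H = 12/(N(N+1)) * sum(R_i^2/n_i) - 3(N+1)
     = 12/(12*13) * (21^2/4 + 26^2/4 + 31^2/4) - 3*13
     = 0.076923 * 519.5 - 39
     = 0.961538.
Step 4: Ties present; correction factor C = 1 - 12/(12^3 - 12) = 0.993007. Corrected H = 0.961538 / 0.993007 = 0.968310.
Step 5: Under H0, H ~ chi^2(2); p-value = 0.616218.
Step 6: alpha = 0.05. fail to reject H0.

H = 0.9683, df = 2, p = 0.616218, fail to reject H0.


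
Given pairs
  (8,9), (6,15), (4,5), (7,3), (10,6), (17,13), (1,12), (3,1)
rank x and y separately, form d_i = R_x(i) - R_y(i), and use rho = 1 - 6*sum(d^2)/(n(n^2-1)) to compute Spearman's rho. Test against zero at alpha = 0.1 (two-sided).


Step 1: Rank x and y separately (midranks; no ties here).
rank(x): 8->6, 6->4, 4->3, 7->5, 10->7, 17->8, 1->1, 3->2
rank(y): 9->5, 15->8, 5->3, 3->2, 6->4, 13->7, 12->6, 1->1
Step 2: d_i = R_x(i) - R_y(i); compute d_i^2.
  (6-5)^2=1, (4-8)^2=16, (3-3)^2=0, (5-2)^2=9, (7-4)^2=9, (8-7)^2=1, (1-6)^2=25, (2-1)^2=1
sum(d^2) = 62.
Step 3: rho = 1 - 6*62 / (8*(8^2 - 1)) = 1 - 372/504 = 0.261905.
Step 4: Under H0, t = rho * sqrt((n-2)/(1-rho^2)) = 0.6647 ~ t(6).
Step 5: Two-sided p-value from the t-distribution with 6 df = 0.530923.
Step 6: alpha = 0.1. fail to reject H0.

rho = 0.2619, p = 0.530923, fail to reject H0 at alpha = 0.1.


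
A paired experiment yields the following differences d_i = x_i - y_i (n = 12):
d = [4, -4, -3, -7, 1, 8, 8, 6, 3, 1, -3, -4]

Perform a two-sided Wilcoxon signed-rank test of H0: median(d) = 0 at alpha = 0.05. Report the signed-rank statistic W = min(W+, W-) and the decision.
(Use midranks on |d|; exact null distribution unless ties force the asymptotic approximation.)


Step 1: Drop any zero differences (none here) and take |d_i|.
|d| = [4, 4, 3, 7, 1, 8, 8, 6, 3, 1, 3, 4]
Step 2: Midrank |d_i| (ties get averaged ranks).
ranks: |4|->7, |4|->7, |3|->4, |7|->10, |1|->1.5, |8|->11.5, |8|->11.5, |6|->9, |3|->4, |1|->1.5, |3|->4, |4|->7
Step 3: Attach original signs; sum ranks with positive sign and with negative sign.
W+ = 7 + 1.5 + 11.5 + 11.5 + 9 + 4 + 1.5 = 46
W- = 7 + 4 + 10 + 4 + 7 = 32
(Check: W+ + W- = 78 should equal n(n+1)/2 = 78.)
Step 4: Test statistic W = min(W+, W-) = 32.
Step 5: Ties in |d|, so use the tie-corrected normal approximation.
        E[W] = n(n+1)/4 = 12*13/4 = 39.
        Tie groups: |d|=1 (t=2), |d|=3 (t=3), |d|=4 (t=3), |d|=8 (t=2); sum(t^3 - t) = 60.
        Var[W] = n(n+1)(2n+1)/24 - sum(t^3-t)/48 = 3900/24 - 60/48 = 161.25.
        z = (W - E[W]) / sqrt(Var[W]) = (32 - 39) / 12.6984 = -0.5512.
        Two-sided p = 2*Phi(z) = 0.581463.
Step 6: alpha = 0.05. fail to reject H0.

W+ = 46, W- = 32, W = min = 32, p = 0.581463, fail to reject H0.


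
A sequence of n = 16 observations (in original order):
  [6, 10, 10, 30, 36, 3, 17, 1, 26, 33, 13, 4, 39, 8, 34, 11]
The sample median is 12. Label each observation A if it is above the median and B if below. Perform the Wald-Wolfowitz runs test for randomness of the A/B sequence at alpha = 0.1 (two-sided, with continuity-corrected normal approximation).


Step 1: Compute median = 12; label A = above, B = below.
Labels in order: BBBAABABAAABABAB  (n_A = 8, n_B = 8)
Step 2: Count runs R = 11.
Step 3: Under H0 (random ordering), E[R] = 2*n_A*n_B/(n_A+n_B) + 1 = 2*8*8/16 + 1 = 9.0000.
        Var[R] = 2*n_A*n_B*(2*n_A*n_B - n_A - n_B) / ((n_A+n_B)^2 * (n_A+n_B-1)) = 14336/3840 = 3.7333.
        SD[R] = 1.9322.
Step 4: Continuity-corrected z = (R - 0.5 - E[R]) / SD[R] = (11 - 0.5 - 9.0000) / 1.9322 = 0.7763.
Step 5: Two-sided p-value via normal approximation = 2*(1 - Phi(|z|)) = 0.437558.
Step 6: alpha = 0.1. fail to reject H0.

R = 11, z = 0.7763, p = 0.437558, fail to reject H0.


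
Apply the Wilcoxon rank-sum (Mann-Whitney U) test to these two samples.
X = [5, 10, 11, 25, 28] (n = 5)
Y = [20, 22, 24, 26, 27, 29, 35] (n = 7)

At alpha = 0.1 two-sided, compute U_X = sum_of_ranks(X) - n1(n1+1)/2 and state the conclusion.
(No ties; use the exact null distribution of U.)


Step 1: Combine and sort all 12 observations; assign midranks.
sorted (value, group): (5,X), (10,X), (11,X), (20,Y), (22,Y), (24,Y), (25,X), (26,Y), (27,Y), (28,X), (29,Y), (35,Y)
ranks: 5->1, 10->2, 11->3, 20->4, 22->5, 24->6, 25->7, 26->8, 27->9, 28->10, 29->11, 35->12
Step 2: Rank sum for X: R1 = 1 + 2 + 3 + 7 + 10 = 23.
Step 3: U_X = R1 - n1(n1+1)/2 = 23 - 5*6/2 = 23 - 15 = 8.
       U_Y = n1*n2 - U_X = 35 - 8 = 27.
Step 4: No ties, so the exact null distribution of U (based on enumerating the C(12,5) = 792 equally likely rank assignments) gives the two-sided p-value.
Step 5: p-value = 0.148990; compare to alpha = 0.1. fail to reject H0.

U_X = 8, p = 0.148990, fail to reject H0 at alpha = 0.1.


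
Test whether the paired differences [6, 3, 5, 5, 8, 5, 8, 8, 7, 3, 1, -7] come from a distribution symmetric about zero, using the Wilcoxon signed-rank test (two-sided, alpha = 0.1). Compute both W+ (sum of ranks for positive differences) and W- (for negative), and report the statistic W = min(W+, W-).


Step 1: Drop any zero differences (none here) and take |d_i|.
|d| = [6, 3, 5, 5, 8, 5, 8, 8, 7, 3, 1, 7]
Step 2: Midrank |d_i| (ties get averaged ranks).
ranks: |6|->7, |3|->2.5, |5|->5, |5|->5, |8|->11, |5|->5, |8|->11, |8|->11, |7|->8.5, |3|->2.5, |1|->1, |7|->8.5
Step 3: Attach original signs; sum ranks with positive sign and with negative sign.
W+ = 7 + 2.5 + 5 + 5 + 11 + 5 + 11 + 11 + 8.5 + 2.5 + 1 = 69.5
W- = 8.5 = 8.5
(Check: W+ + W- = 78 should equal n(n+1)/2 = 78.)
Step 4: Test statistic W = min(W+, W-) = 8.5.
Step 5: Ties in |d|, so use the tie-corrected normal approximation.
        E[W] = n(n+1)/4 = 12*13/4 = 39.
        Tie groups: |d|=3 (t=2), |d|=5 (t=3), |d|=7 (t=2), |d|=8 (t=3); sum(t^3 - t) = 60.
        Var[W] = n(n+1)(2n+1)/24 - sum(t^3-t)/48 = 3900/24 - 60/48 = 161.25.
        z = (W - E[W]) / sqrt(Var[W]) = (8.5 - 39) / 12.6984 = -2.4019.
        Two-sided p = 2*Phi(z) = 0.016311.
Step 6: alpha = 0.1. reject H0.

W+ = 69.5, W- = 8.5, W = min = 8.5, p = 0.016311, reject H0.


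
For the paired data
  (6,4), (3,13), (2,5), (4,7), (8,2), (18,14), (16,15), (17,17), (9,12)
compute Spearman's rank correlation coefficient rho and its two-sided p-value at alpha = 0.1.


Step 1: Rank x and y separately (midranks; no ties here).
rank(x): 6->4, 3->2, 2->1, 4->3, 8->5, 18->9, 16->7, 17->8, 9->6
rank(y): 4->2, 13->6, 5->3, 7->4, 2->1, 14->7, 15->8, 17->9, 12->5
Step 2: d_i = R_x(i) - R_y(i); compute d_i^2.
  (4-2)^2=4, (2-6)^2=16, (1-3)^2=4, (3-4)^2=1, (5-1)^2=16, (9-7)^2=4, (7-8)^2=1, (8-9)^2=1, (6-5)^2=1
sum(d^2) = 48.
Step 3: rho = 1 - 6*48 / (9*(9^2 - 1)) = 1 - 288/720 = 0.600000.
Step 4: Under H0, t = rho * sqrt((n-2)/(1-rho^2)) = 1.9843 ~ t(7).
Step 5: Two-sided p-value from the t-distribution with 7 df = 0.087623.
Step 6: alpha = 0.1. reject H0.

rho = 0.6000, p = 0.087623, reject H0 at alpha = 0.1.


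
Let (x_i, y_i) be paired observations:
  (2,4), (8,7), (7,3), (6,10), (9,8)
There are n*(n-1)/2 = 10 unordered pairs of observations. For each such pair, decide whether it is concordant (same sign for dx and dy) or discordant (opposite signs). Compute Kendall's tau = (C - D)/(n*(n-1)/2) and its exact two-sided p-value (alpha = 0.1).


Step 1: Enumerate the 10 unordered pairs (i,j) with i<j and classify each by sign(x_j-x_i) * sign(y_j-y_i).
  (1,2):dx=+6,dy=+3->C; (1,3):dx=+5,dy=-1->D; (1,4):dx=+4,dy=+6->C; (1,5):dx=+7,dy=+4->C
  (2,3):dx=-1,dy=-4->C; (2,4):dx=-2,dy=+3->D; (2,5):dx=+1,dy=+1->C; (3,4):dx=-1,dy=+7->D
  (3,5):dx=+2,dy=+5->C; (4,5):dx=+3,dy=-2->D
Step 2: C = 6, D = 4, total pairs = 10.
Step 3: tau = (C - D)/(n(n-1)/2) = (6 - 4)/10 = 0.200000.
Step 4: Exact two-sided p-value (enumerate n! = 120 permutations of y under H0): p = 0.816667.
Step 5: alpha = 0.1. fail to reject H0.

tau_b = 0.2000 (C=6, D=4), p = 0.816667, fail to reject H0.


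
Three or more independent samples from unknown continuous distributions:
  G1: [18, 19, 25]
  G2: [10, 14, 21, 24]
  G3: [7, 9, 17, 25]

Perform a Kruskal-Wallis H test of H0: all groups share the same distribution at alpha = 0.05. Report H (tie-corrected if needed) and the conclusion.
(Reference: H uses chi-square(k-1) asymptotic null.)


Step 1: Combine all N = 11 observations and assign midranks.
sorted (value, group, rank): (7,G3,1), (9,G3,2), (10,G2,3), (14,G2,4), (17,G3,5), (18,G1,6), (19,G1,7), (21,G2,8), (24,G2,9), (25,G1,10.5), (25,G3,10.5)
Step 2: Sum ranks within each group.
R_1 = 23.5 (n_1 = 3)
R_2 = 24 (n_2 = 4)
R_3 = 18.5 (n_3 = 4)
Step 3: H = 12/(N(N+1)) * sum(R_i^2/n_i) - 3(N+1)
     = 12/(11*12) * (23.5^2/3 + 24^2/4 + 18.5^2/4) - 3*12
     = 0.090909 * 413.646 - 36
     = 1.604167.
Step 4: Ties present; correction factor C = 1 - 6/(11^3 - 11) = 0.995455. Corrected H = 1.604167 / 0.995455 = 1.611492.
Step 5: Under H0, H ~ chi^2(2); p-value = 0.446755.
Step 6: alpha = 0.05. fail to reject H0.

H = 1.6115, df = 2, p = 0.446755, fail to reject H0.


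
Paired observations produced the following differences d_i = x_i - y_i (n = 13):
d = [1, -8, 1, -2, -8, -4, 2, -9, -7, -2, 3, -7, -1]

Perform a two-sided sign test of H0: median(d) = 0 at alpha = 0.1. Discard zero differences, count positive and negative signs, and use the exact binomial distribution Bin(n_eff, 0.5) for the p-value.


Step 1: Discard zero differences. Original n = 13; n_eff = number of nonzero differences = 13.
Nonzero differences (with sign): +1, -8, +1, -2, -8, -4, +2, -9, -7, -2, +3, -7, -1
Step 2: Count signs: positive = 4, negative = 9.
Step 3: Under H0: P(positive) = 0.5, so the number of positives S ~ Bin(13, 0.5).
Step 4: Two-sided exact p-value = sum of Bin(13,0.5) probabilities at or below the observed probability = 0.266846.
Step 5: alpha = 0.1. fail to reject H0.

n_eff = 13, pos = 4, neg = 9, p = 0.266846, fail to reject H0.


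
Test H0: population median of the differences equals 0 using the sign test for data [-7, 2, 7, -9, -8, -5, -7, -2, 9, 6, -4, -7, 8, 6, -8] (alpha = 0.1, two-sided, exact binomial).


Step 1: Discard zero differences. Original n = 15; n_eff = number of nonzero differences = 15.
Nonzero differences (with sign): -7, +2, +7, -9, -8, -5, -7, -2, +9, +6, -4, -7, +8, +6, -8
Step 2: Count signs: positive = 6, negative = 9.
Step 3: Under H0: P(positive) = 0.5, so the number of positives S ~ Bin(15, 0.5).
Step 4: Two-sided exact p-value = sum of Bin(15,0.5) probabilities at or below the observed probability = 0.607239.
Step 5: alpha = 0.1. fail to reject H0.

n_eff = 15, pos = 6, neg = 9, p = 0.607239, fail to reject H0.


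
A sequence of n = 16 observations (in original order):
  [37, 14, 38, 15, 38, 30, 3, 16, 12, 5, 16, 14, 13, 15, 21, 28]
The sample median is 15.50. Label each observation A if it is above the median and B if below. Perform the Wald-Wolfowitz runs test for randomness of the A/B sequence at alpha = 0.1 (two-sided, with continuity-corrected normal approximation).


Step 1: Compute median = 15.50; label A = above, B = below.
Labels in order: ABABAABABBABBBAA  (n_A = 8, n_B = 8)
Step 2: Count runs R = 11.
Step 3: Under H0 (random ordering), E[R] = 2*n_A*n_B/(n_A+n_B) + 1 = 2*8*8/16 + 1 = 9.0000.
        Var[R] = 2*n_A*n_B*(2*n_A*n_B - n_A - n_B) / ((n_A+n_B)^2 * (n_A+n_B-1)) = 14336/3840 = 3.7333.
        SD[R] = 1.9322.
Step 4: Continuity-corrected z = (R - 0.5 - E[R]) / SD[R] = (11 - 0.5 - 9.0000) / 1.9322 = 0.7763.
Step 5: Two-sided p-value via normal approximation = 2*(1 - Phi(|z|)) = 0.437558.
Step 6: alpha = 0.1. fail to reject H0.

R = 11, z = 0.7763, p = 0.437558, fail to reject H0.


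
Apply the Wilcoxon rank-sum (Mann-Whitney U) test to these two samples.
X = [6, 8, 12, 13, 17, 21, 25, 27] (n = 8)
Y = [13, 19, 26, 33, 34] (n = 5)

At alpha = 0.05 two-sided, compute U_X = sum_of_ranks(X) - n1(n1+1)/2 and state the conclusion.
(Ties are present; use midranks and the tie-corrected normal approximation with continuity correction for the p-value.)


Step 1: Combine and sort all 13 observations; assign midranks.
sorted (value, group): (6,X), (8,X), (12,X), (13,X), (13,Y), (17,X), (19,Y), (21,X), (25,X), (26,Y), (27,X), (33,Y), (34,Y)
ranks: 6->1, 8->2, 12->3, 13->4.5, 13->4.5, 17->6, 19->7, 21->8, 25->9, 26->10, 27->11, 33->12, 34->13
Step 2: Rank sum for X: R1 = 1 + 2 + 3 + 4.5 + 6 + 8 + 9 + 11 = 44.5.
Step 3: U_X = R1 - n1(n1+1)/2 = 44.5 - 8*9/2 = 44.5 - 36 = 8.5.
       U_Y = n1*n2 - U_X = 40 - 8.5 = 31.5.
Step 4: Ties are present, so use the tie-corrected normal approximation (with continuity correction) for the p-value.
Step 5: p-value = 0.106864; compare to alpha = 0.05. fail to reject H0.

U_X = 8.5, p = 0.106864, fail to reject H0 at alpha = 0.05.


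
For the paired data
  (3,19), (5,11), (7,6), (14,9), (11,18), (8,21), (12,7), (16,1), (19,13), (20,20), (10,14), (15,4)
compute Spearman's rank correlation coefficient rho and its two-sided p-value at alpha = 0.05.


Step 1: Rank x and y separately (midranks; no ties here).
rank(x): 3->1, 5->2, 7->3, 14->8, 11->6, 8->4, 12->7, 16->10, 19->11, 20->12, 10->5, 15->9
rank(y): 19->10, 11->6, 6->3, 9->5, 18->9, 21->12, 7->4, 1->1, 13->7, 20->11, 14->8, 4->2
Step 2: d_i = R_x(i) - R_y(i); compute d_i^2.
  (1-10)^2=81, (2-6)^2=16, (3-3)^2=0, (8-5)^2=9, (6-9)^2=9, (4-12)^2=64, (7-4)^2=9, (10-1)^2=81, (11-7)^2=16, (12-11)^2=1, (5-8)^2=9, (9-2)^2=49
sum(d^2) = 344.
Step 3: rho = 1 - 6*344 / (12*(12^2 - 1)) = 1 - 2064/1716 = -0.202797.
Step 4: Under H0, t = rho * sqrt((n-2)/(1-rho^2)) = -0.6549 ~ t(10).
Step 5: Two-sided p-value from the t-distribution with 10 df = 0.527302.
Step 6: alpha = 0.05. fail to reject H0.

rho = -0.2028, p = 0.527302, fail to reject H0 at alpha = 0.05.


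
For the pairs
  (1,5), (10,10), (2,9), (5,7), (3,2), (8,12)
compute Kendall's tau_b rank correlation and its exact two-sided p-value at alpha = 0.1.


Step 1: Enumerate the 15 unordered pairs (i,j) with i<j and classify each by sign(x_j-x_i) * sign(y_j-y_i).
  (1,2):dx=+9,dy=+5->C; (1,3):dx=+1,dy=+4->C; (1,4):dx=+4,dy=+2->C; (1,5):dx=+2,dy=-3->D
  (1,6):dx=+7,dy=+7->C; (2,3):dx=-8,dy=-1->C; (2,4):dx=-5,dy=-3->C; (2,5):dx=-7,dy=-8->C
  (2,6):dx=-2,dy=+2->D; (3,4):dx=+3,dy=-2->D; (3,5):dx=+1,dy=-7->D; (3,6):dx=+6,dy=+3->C
  (4,5):dx=-2,dy=-5->C; (4,6):dx=+3,dy=+5->C; (5,6):dx=+5,dy=+10->C
Step 2: C = 11, D = 4, total pairs = 15.
Step 3: tau = (C - D)/(n(n-1)/2) = (11 - 4)/15 = 0.466667.
Step 4: Exact two-sided p-value (enumerate n! = 720 permutations of y under H0): p = 0.272222.
Step 5: alpha = 0.1. fail to reject H0.

tau_b = 0.4667 (C=11, D=4), p = 0.272222, fail to reject H0.


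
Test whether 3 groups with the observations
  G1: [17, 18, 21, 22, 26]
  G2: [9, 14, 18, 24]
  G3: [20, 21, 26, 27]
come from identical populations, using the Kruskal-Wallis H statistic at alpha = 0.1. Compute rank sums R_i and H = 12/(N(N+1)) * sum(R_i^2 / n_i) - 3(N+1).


Step 1: Combine all N = 13 observations and assign midranks.
sorted (value, group, rank): (9,G2,1), (14,G2,2), (17,G1,3), (18,G1,4.5), (18,G2,4.5), (20,G3,6), (21,G1,7.5), (21,G3,7.5), (22,G1,9), (24,G2,10), (26,G1,11.5), (26,G3,11.5), (27,G3,13)
Step 2: Sum ranks within each group.
R_1 = 35.5 (n_1 = 5)
R_2 = 17.5 (n_2 = 4)
R_3 = 38 (n_3 = 4)
Step 3: H = 12/(N(N+1)) * sum(R_i^2/n_i) - 3(N+1)
     = 12/(13*14) * (35.5^2/5 + 17.5^2/4 + 38^2/4) - 3*14
     = 0.065934 * 689.612 - 42
     = 3.468956.
Step 4: Ties present; correction factor C = 1 - 18/(13^3 - 13) = 0.991758. Corrected H = 3.468956 / 0.991758 = 3.497784.
Step 5: Under H0, H ~ chi^2(2); p-value = 0.173967.
Step 6: alpha = 0.1. fail to reject H0.

H = 3.4978, df = 2, p = 0.173967, fail to reject H0.


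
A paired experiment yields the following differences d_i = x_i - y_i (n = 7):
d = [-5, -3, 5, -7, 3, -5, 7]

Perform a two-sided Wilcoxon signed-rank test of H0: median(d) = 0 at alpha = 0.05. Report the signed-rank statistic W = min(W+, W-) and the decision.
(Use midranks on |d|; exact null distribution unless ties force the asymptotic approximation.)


Step 1: Drop any zero differences (none here) and take |d_i|.
|d| = [5, 3, 5, 7, 3, 5, 7]
Step 2: Midrank |d_i| (ties get averaged ranks).
ranks: |5|->4, |3|->1.5, |5|->4, |7|->6.5, |3|->1.5, |5|->4, |7|->6.5
Step 3: Attach original signs; sum ranks with positive sign and with negative sign.
W+ = 4 + 1.5 + 6.5 = 12
W- = 4 + 1.5 + 6.5 + 4 = 16
(Check: W+ + W- = 28 should equal n(n+1)/2 = 28.)
Step 4: Test statistic W = min(W+, W-) = 12.
Step 5: Ties in |d|, so use the tie-corrected normal approximation.
        E[W] = n(n+1)/4 = 7*8/4 = 14.
        Tie groups: |d|=3 (t=2), |d|=5 (t=3), |d|=7 (t=2); sum(t^3 - t) = 36.
        Var[W] = n(n+1)(2n+1)/24 - sum(t^3-t)/48 = 840/24 - 36/48 = 34.25.
        z = (W - E[W]) / sqrt(Var[W]) = (12 - 14) / 5.8523 = -0.3417.
        Two-sided p = 2*Phi(z) = 0.732544.
Step 6: alpha = 0.05. fail to reject H0.

W+ = 12, W- = 16, W = min = 12, p = 0.732544, fail to reject H0.


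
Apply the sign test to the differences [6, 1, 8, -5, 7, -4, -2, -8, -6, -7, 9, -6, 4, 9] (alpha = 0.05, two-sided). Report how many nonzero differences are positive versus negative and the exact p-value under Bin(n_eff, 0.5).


Step 1: Discard zero differences. Original n = 14; n_eff = number of nonzero differences = 14.
Nonzero differences (with sign): +6, +1, +8, -5, +7, -4, -2, -8, -6, -7, +9, -6, +4, +9
Step 2: Count signs: positive = 7, negative = 7.
Step 3: Under H0: P(positive) = 0.5, so the number of positives S ~ Bin(14, 0.5).
Step 4: Two-sided exact p-value = sum of Bin(14,0.5) probabilities at or below the observed probability = 1.000000.
Step 5: alpha = 0.05. fail to reject H0.

n_eff = 14, pos = 7, neg = 7, p = 1.000000, fail to reject H0.


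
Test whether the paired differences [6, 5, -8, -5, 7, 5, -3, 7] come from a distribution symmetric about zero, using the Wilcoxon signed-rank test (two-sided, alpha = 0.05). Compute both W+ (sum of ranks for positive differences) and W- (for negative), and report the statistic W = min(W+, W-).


Step 1: Drop any zero differences (none here) and take |d_i|.
|d| = [6, 5, 8, 5, 7, 5, 3, 7]
Step 2: Midrank |d_i| (ties get averaged ranks).
ranks: |6|->5, |5|->3, |8|->8, |5|->3, |7|->6.5, |5|->3, |3|->1, |7|->6.5
Step 3: Attach original signs; sum ranks with positive sign and with negative sign.
W+ = 5 + 3 + 6.5 + 3 + 6.5 = 24
W- = 8 + 3 + 1 = 12
(Check: W+ + W- = 36 should equal n(n+1)/2 = 36.)
Step 4: Test statistic W = min(W+, W-) = 12.
Step 5: Ties in |d|, so use the tie-corrected normal approximation.
        E[W] = n(n+1)/4 = 8*9/4 = 18.
        Tie groups: |d|=5 (t=3), |d|=7 (t=2); sum(t^3 - t) = 30.
        Var[W] = n(n+1)(2n+1)/24 - sum(t^3-t)/48 = 1224/24 - 30/48 = 50.375.
        z = (W - E[W]) / sqrt(Var[W]) = (12 - 18) / 7.0975 = -0.8454.
        Two-sided p = 2*Phi(z) = 0.397908.
Step 6: alpha = 0.05. fail to reject H0.

W+ = 24, W- = 12, W = min = 12, p = 0.397908, fail to reject H0.


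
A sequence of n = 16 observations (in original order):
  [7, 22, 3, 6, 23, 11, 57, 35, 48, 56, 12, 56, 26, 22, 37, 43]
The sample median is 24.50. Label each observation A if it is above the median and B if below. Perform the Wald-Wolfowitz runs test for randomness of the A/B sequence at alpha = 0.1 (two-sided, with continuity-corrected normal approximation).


Step 1: Compute median = 24.50; label A = above, B = below.
Labels in order: BBBBBBAAAABAABAA  (n_A = 8, n_B = 8)
Step 2: Count runs R = 6.
Step 3: Under H0 (random ordering), E[R] = 2*n_A*n_B/(n_A+n_B) + 1 = 2*8*8/16 + 1 = 9.0000.
        Var[R] = 2*n_A*n_B*(2*n_A*n_B - n_A - n_B) / ((n_A+n_B)^2 * (n_A+n_B-1)) = 14336/3840 = 3.7333.
        SD[R] = 1.9322.
Step 4: Continuity-corrected z = (R + 0.5 - E[R]) / SD[R] = (6 + 0.5 - 9.0000) / 1.9322 = -1.2939.
Step 5: Two-sided p-value via normal approximation = 2*(1 - Phi(|z|)) = 0.195709.
Step 6: alpha = 0.1. fail to reject H0.

R = 6, z = -1.2939, p = 0.195709, fail to reject H0.


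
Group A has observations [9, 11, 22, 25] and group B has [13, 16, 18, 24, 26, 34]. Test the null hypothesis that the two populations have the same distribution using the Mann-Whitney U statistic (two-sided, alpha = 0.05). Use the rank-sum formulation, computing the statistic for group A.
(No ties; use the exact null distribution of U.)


Step 1: Combine and sort all 10 observations; assign midranks.
sorted (value, group): (9,X), (11,X), (13,Y), (16,Y), (18,Y), (22,X), (24,Y), (25,X), (26,Y), (34,Y)
ranks: 9->1, 11->2, 13->3, 16->4, 18->5, 22->6, 24->7, 25->8, 26->9, 34->10
Step 2: Rank sum for X: R1 = 1 + 2 + 6 + 8 = 17.
Step 3: U_X = R1 - n1(n1+1)/2 = 17 - 4*5/2 = 17 - 10 = 7.
       U_Y = n1*n2 - U_X = 24 - 7 = 17.
Step 4: No ties, so the exact null distribution of U (based on enumerating the C(10,4) = 210 equally likely rank assignments) gives the two-sided p-value.
Step 5: p-value = 0.352381; compare to alpha = 0.05. fail to reject H0.

U_X = 7, p = 0.352381, fail to reject H0 at alpha = 0.05.


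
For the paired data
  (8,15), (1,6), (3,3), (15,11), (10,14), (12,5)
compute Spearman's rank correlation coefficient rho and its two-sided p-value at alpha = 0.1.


Step 1: Rank x and y separately (midranks; no ties here).
rank(x): 8->3, 1->1, 3->2, 15->6, 10->4, 12->5
rank(y): 15->6, 6->3, 3->1, 11->4, 14->5, 5->2
Step 2: d_i = R_x(i) - R_y(i); compute d_i^2.
  (3-6)^2=9, (1-3)^2=4, (2-1)^2=1, (6-4)^2=4, (4-5)^2=1, (5-2)^2=9
sum(d^2) = 28.
Step 3: rho = 1 - 6*28 / (6*(6^2 - 1)) = 1 - 168/210 = 0.200000.
Step 4: Under H0, t = rho * sqrt((n-2)/(1-rho^2)) = 0.4082 ~ t(4).
Step 5: Two-sided p-value from the t-distribution with 4 df = 0.704000.
Step 6: alpha = 0.1. fail to reject H0.

rho = 0.2000, p = 0.704000, fail to reject H0 at alpha = 0.1.


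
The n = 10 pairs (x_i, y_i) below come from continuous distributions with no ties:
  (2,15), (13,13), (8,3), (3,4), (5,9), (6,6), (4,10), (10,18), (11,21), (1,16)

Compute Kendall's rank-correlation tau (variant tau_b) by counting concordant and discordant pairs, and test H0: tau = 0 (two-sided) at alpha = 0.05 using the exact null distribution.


Step 1: Enumerate the 45 unordered pairs (i,j) with i<j and classify each by sign(x_j-x_i) * sign(y_j-y_i).
  (1,2):dx=+11,dy=-2->D; (1,3):dx=+6,dy=-12->D; (1,4):dx=+1,dy=-11->D; (1,5):dx=+3,dy=-6->D
  (1,6):dx=+4,dy=-9->D; (1,7):dx=+2,dy=-5->D; (1,8):dx=+8,dy=+3->C; (1,9):dx=+9,dy=+6->C
  (1,10):dx=-1,dy=+1->D; (2,3):dx=-5,dy=-10->C; (2,4):dx=-10,dy=-9->C; (2,5):dx=-8,dy=-4->C
  (2,6):dx=-7,dy=-7->C; (2,7):dx=-9,dy=-3->C; (2,8):dx=-3,dy=+5->D; (2,9):dx=-2,dy=+8->D
  (2,10):dx=-12,dy=+3->D; (3,4):dx=-5,dy=+1->D; (3,5):dx=-3,dy=+6->D; (3,6):dx=-2,dy=+3->D
  (3,7):dx=-4,dy=+7->D; (3,8):dx=+2,dy=+15->C; (3,9):dx=+3,dy=+18->C; (3,10):dx=-7,dy=+13->D
  (4,5):dx=+2,dy=+5->C; (4,6):dx=+3,dy=+2->C; (4,7):dx=+1,dy=+6->C; (4,8):dx=+7,dy=+14->C
  (4,9):dx=+8,dy=+17->C; (4,10):dx=-2,dy=+12->D; (5,6):dx=+1,dy=-3->D; (5,7):dx=-1,dy=+1->D
  (5,8):dx=+5,dy=+9->C; (5,9):dx=+6,dy=+12->C; (5,10):dx=-4,dy=+7->D; (6,7):dx=-2,dy=+4->D
  (6,8):dx=+4,dy=+12->C; (6,9):dx=+5,dy=+15->C; (6,10):dx=-5,dy=+10->D; (7,8):dx=+6,dy=+8->C
  (7,9):dx=+7,dy=+11->C; (7,10):dx=-3,dy=+6->D; (8,9):dx=+1,dy=+3->C; (8,10):dx=-9,dy=-2->C
  (9,10):dx=-10,dy=-5->C
Step 2: C = 23, D = 22, total pairs = 45.
Step 3: tau = (C - D)/(n(n-1)/2) = (23 - 22)/45 = 0.022222.
Step 4: Exact two-sided p-value (enumerate n! = 3628800 permutations of y under H0): p = 1.000000.
Step 5: alpha = 0.05. fail to reject H0.

tau_b = 0.0222 (C=23, D=22), p = 1.000000, fail to reject H0.


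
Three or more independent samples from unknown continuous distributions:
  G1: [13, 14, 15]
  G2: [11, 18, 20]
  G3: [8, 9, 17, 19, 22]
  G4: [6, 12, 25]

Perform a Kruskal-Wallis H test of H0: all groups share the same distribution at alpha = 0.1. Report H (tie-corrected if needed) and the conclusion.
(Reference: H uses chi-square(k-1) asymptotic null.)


Step 1: Combine all N = 14 observations and assign midranks.
sorted (value, group, rank): (6,G4,1), (8,G3,2), (9,G3,3), (11,G2,4), (12,G4,5), (13,G1,6), (14,G1,7), (15,G1,8), (17,G3,9), (18,G2,10), (19,G3,11), (20,G2,12), (22,G3,13), (25,G4,14)
Step 2: Sum ranks within each group.
R_1 = 21 (n_1 = 3)
R_2 = 26 (n_2 = 3)
R_3 = 38 (n_3 = 5)
R_4 = 20 (n_4 = 3)
Step 3: H = 12/(N(N+1)) * sum(R_i^2/n_i) - 3(N+1)
     = 12/(14*15) * (21^2/3 + 26^2/3 + 38^2/5 + 20^2/3) - 3*15
     = 0.057143 * 794.467 - 45
     = 0.398095.
Step 4: No ties, so H is used without correction.
Step 5: Under H0, H ~ chi^2(3); p-value = 0.940636.
Step 6: alpha = 0.1. fail to reject H0.

H = 0.3981, df = 3, p = 0.940636, fail to reject H0.


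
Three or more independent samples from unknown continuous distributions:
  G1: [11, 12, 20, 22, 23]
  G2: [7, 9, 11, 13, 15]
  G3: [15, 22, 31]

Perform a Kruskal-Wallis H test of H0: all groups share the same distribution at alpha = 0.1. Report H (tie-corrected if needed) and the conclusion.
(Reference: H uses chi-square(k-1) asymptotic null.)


Step 1: Combine all N = 13 observations and assign midranks.
sorted (value, group, rank): (7,G2,1), (9,G2,2), (11,G1,3.5), (11,G2,3.5), (12,G1,5), (13,G2,6), (15,G2,7.5), (15,G3,7.5), (20,G1,9), (22,G1,10.5), (22,G3,10.5), (23,G1,12), (31,G3,13)
Step 2: Sum ranks within each group.
R_1 = 40 (n_1 = 5)
R_2 = 20 (n_2 = 5)
R_3 = 31 (n_3 = 3)
Step 3: H = 12/(N(N+1)) * sum(R_i^2/n_i) - 3(N+1)
     = 12/(13*14) * (40^2/5 + 20^2/5 + 31^2/3) - 3*14
     = 0.065934 * 720.333 - 42
     = 5.494505.
Step 4: Ties present; correction factor C = 1 - 18/(13^3 - 13) = 0.991758. Corrected H = 5.494505 / 0.991758 = 5.540166.
Step 5: Under H0, H ~ chi^2(2); p-value = 0.062657.
Step 6: alpha = 0.1. reject H0.

H = 5.5402, df = 2, p = 0.062657, reject H0.


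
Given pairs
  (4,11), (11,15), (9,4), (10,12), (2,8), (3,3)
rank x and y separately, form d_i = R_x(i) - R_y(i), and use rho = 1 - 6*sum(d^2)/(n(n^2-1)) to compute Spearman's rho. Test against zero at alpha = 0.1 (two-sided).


Step 1: Rank x and y separately (midranks; no ties here).
rank(x): 4->3, 11->6, 9->4, 10->5, 2->1, 3->2
rank(y): 11->4, 15->6, 4->2, 12->5, 8->3, 3->1
Step 2: d_i = R_x(i) - R_y(i); compute d_i^2.
  (3-4)^2=1, (6-6)^2=0, (4-2)^2=4, (5-5)^2=0, (1-3)^2=4, (2-1)^2=1
sum(d^2) = 10.
Step 3: rho = 1 - 6*10 / (6*(6^2 - 1)) = 1 - 60/210 = 0.714286.
Step 4: Under H0, t = rho * sqrt((n-2)/(1-rho^2)) = 2.0412 ~ t(4).
Step 5: Two-sided p-value from the t-distribution with 4 df = 0.110787.
Step 6: alpha = 0.1. fail to reject H0.

rho = 0.7143, p = 0.110787, fail to reject H0 at alpha = 0.1.


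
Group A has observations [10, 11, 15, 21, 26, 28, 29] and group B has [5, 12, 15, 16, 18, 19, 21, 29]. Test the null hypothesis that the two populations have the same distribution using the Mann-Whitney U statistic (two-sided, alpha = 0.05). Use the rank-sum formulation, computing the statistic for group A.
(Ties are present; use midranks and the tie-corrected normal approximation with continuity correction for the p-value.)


Step 1: Combine and sort all 15 observations; assign midranks.
sorted (value, group): (5,Y), (10,X), (11,X), (12,Y), (15,X), (15,Y), (16,Y), (18,Y), (19,Y), (21,X), (21,Y), (26,X), (28,X), (29,X), (29,Y)
ranks: 5->1, 10->2, 11->3, 12->4, 15->5.5, 15->5.5, 16->7, 18->8, 19->9, 21->10.5, 21->10.5, 26->12, 28->13, 29->14.5, 29->14.5
Step 2: Rank sum for X: R1 = 2 + 3 + 5.5 + 10.5 + 12 + 13 + 14.5 = 60.5.
Step 3: U_X = R1 - n1(n1+1)/2 = 60.5 - 7*8/2 = 60.5 - 28 = 32.5.
       U_Y = n1*n2 - U_X = 56 - 32.5 = 23.5.
Step 4: Ties are present, so use the tie-corrected normal approximation (with continuity correction) for the p-value.
Step 5: p-value = 0.642537; compare to alpha = 0.05. fail to reject H0.

U_X = 32.5, p = 0.642537, fail to reject H0 at alpha = 0.05.
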